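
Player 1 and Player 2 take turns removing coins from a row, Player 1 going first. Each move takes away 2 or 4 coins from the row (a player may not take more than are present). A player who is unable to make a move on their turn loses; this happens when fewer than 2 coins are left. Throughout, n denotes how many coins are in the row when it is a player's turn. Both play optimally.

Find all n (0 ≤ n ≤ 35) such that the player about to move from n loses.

0, 1, 6, 7, 12, 13, 18, 19, 24, 25, 30, 31

Build the W/L table. Terminal = L. A non-terminal position is W if it has a move to some L; otherwise it is L.
n=0: no move → L
n=1: no move → L
n=2: W (go to 0, an L position)
n=3: W (go to 1, an L position)
n=4: W (go to 0, an L position)
n=5: W (go to 1, an L position)
n=6: L (options 4(W), 2(W) are all W)
n=7: L (options 5(W), 3(W) are all W)
n=8: W (go to 6, an L position)
n=9: W (go to 7, an L position)
n=10: W (go to 6, an L position)
n=11: W (go to 7, an L position)
n=12: L (options 10(W), 8(W) are all W)
n=13: L (options 11(W), 9(W) are all W)
n=14: W (go to 12, an L position)
n=15: W (go to 13, an L position)
n=16: W (go to 12, an L position)
n=17: W (go to 13, an L position)
n=18: L (options 16(W), 14(W) are all W)
n=19: L (options 17(W), 15(W) are all W)
n=20: W (go to 18, an L position)
n=21: W (go to 19, an L position)
n=22: W (go to 18, an L position)
n=23: W (go to 19, an L position)
n=24: L (options 22(W), 20(W) are all W)
n=25: L (options 23(W), 21(W) are all W)
n=26: W (go to 24, an L position)
n=27: W (go to 25, an L position)
n=28: W (go to 24, an L position)
n=29: W (go to 25, an L position)
n=30: L (options 28(W), 26(W) are all W)
n=31: L (options 29(W), 27(W) are all W)
n=32: W (go to 30, an L position)
n=33: W (go to 31, an L position)
n=34: W (go to 30, an L position)
n=35: W (go to 31, an L position)
The losing starting values of n are exactly the entries labelled L in this table (12 of them).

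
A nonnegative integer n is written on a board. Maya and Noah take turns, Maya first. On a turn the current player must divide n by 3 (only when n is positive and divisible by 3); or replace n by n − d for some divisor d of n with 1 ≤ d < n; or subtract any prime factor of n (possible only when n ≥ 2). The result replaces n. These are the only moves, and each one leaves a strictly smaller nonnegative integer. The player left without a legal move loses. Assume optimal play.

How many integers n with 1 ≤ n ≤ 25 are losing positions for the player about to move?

Work bottom-up. With no move the player to move loses. Otherwise the position is W if at least one move leads to an L position for the opponent, and L if every move leads to a W.
n=0: no move → L
n=1: no move → L
n=2: can move to 0, which is L ⇒ W
n=3: can move to 0, which is L ⇒ W
n=4: moves to 2(W), 3(W); every one is W ⇒ L
n=5: can move to 0, which is L ⇒ W
n=6: can move to 4, which is L ⇒ W
n=7: can move to 0, which is L ⇒ W
n=8: can move to 4, which is L ⇒ W
n=9: moves to 3(W), 6(W), 8(W); every one is W ⇒ L
n=10: can move to 9, which is L ⇒ W
n=11: can move to 0, which is L ⇒ W
n=12: can move to 4, which is L ⇒ W
n=13: can move to 0, which is L ⇒ W
n=14: moves to 7(W), 12(W), 13(W); every one is W ⇒ L
n=15: can move to 14, which is L ⇒ W
n=16: can move to 14, which is L ⇒ W
n=17: can move to 0, which is L ⇒ W
n=18: can move to 9, which is L ⇒ W
n=19: can move to 0, which is L ⇒ W
n=20: moves to 10(W), 15(W), 16(W), 18(W), 19(W); every one is W ⇒ L
n=21: can move to 14, which is L ⇒ W
n=22: can move to 20, which is L ⇒ W
n=23: can move to 0, which is L ⇒ W
n=24: can move to 20, which is L ⇒ W
n=25: can move to 20, which is L ⇒ W
L entries with 1 ≤ n ≤ 25 (n=0 is outside the asked range and is not counted): n = 1, 4, 9, 14, 20; that makes 5.

5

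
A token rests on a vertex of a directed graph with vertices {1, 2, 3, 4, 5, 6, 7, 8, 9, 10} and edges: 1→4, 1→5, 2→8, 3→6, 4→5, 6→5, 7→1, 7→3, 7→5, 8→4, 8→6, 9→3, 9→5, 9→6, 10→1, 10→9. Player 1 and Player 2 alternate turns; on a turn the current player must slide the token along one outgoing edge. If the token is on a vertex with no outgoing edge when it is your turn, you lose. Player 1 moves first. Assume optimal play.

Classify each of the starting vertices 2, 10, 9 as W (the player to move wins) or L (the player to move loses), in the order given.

Compute win/loss labels from the base case upward. A position with no move is L. Any other position is W if it can reach an L in one move, else L.
Every edge goes from a vertex to one that appears earlier in the order 5, 6, 3, 4, 8, 1, 9, 10, 7, 2, so processing vertices in that order labels each vertex after all of its successors.
5: no outgoing edge → L
6: →5(L), so W
3: →6(W) only, which is W, so L
4: →5(L), so W
8: →4(W), 6(W) — all W, so L
1: →5(L), so W
9: →3(L), so W
10: →9(W), 1(W) — all W, so L
7: →3(L), so W
2: →8(L), so W

2: W, 10: L, 9: W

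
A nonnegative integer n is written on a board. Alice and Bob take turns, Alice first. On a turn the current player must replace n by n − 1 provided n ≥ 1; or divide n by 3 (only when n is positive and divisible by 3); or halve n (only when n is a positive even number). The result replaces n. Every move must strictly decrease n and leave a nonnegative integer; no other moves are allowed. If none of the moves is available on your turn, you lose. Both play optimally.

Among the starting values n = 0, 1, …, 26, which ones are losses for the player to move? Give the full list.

0, 2, 5, 7, 9, 11, 13, 16, 19, 23, 25

Positions with no move are L. A position that does have a move is losing for the player to move precisely when every available move leads to a winning position for the opponent. Fill in the labels:
n=0: no move → L
n=1: can move to 0, which is L ⇒ W
n=2: the only move is to 1(W), a W ⇒ L
n=3: can move to 2, which is L ⇒ W
n=4: can move to 2, which is L ⇒ W
n=5: the only move is to 4(W), a W ⇒ L
n=6: can move to 2, which is L ⇒ W
n=7: the only move is to 6(W), a W ⇒ L
n=8: can move to 7, which is L ⇒ W
n=9: moves to 3(W), 8(W); every one is W ⇒ L
n=10: can move to 5, which is L ⇒ W
n=11: the only move is to 10(W), a W ⇒ L
n=12: can move to 11, which is L ⇒ W
n=13: the only move is to 12(W), a W ⇒ L
n=14: can move to 7, which is L ⇒ W
n=15: can move to 5, which is L ⇒ W
n=16: moves to 8(W), 15(W); every one is W ⇒ L
n=17: can move to 16, which is L ⇒ W
n=18: can move to 9, which is L ⇒ W
n=19: the only move is to 18(W), a W ⇒ L
n=20: can move to 19, which is L ⇒ W
n=21: can move to 7, which is L ⇒ W
n=22: can move to 11, which is L ⇒ W
n=23: the only move is to 22(W), a W ⇒ L
n=24: can move to 23, which is L ⇒ W
n=25: the only move is to 24(W), a W ⇒ L
n=26: can move to 13, which is L ⇒ W
Reading off the rows marked L gives the requested list; there are 11 such values of n.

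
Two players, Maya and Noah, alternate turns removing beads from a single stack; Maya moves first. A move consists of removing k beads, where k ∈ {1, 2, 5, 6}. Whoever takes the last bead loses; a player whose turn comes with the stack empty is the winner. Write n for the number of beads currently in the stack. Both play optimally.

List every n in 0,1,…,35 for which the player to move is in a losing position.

Label each position W (a win for the player to move) or L (a loss). A position with no legal move is W; any other position is W exactly when some move reaches an L, and L when every move reaches a W.
n=0: no move; the opponent has just taken the last bead and therefore loses → W
n=1: →0(W) only, which is W, so L
n=2: →1(L), so W
n=3: →1(L), so W
n=4: →3(W), 2(W) — all W, so L
n=5: →4(L), so W
n=6: →4(L), so W
n=7: →1(L), so W
n=8: →7(W), 6(W), 3(W), 2(W) — all W, so L
n=9: →8(L), so W
n=10: →8(L), so W
n=11: →10(W), 9(W), 6(W), 5(W) — all W, so L
n=12: →11(L), so W
n=13: →11(L), so W
n=14: →8(L), so W
n=15: →14(W), 13(W), 10(W), 9(W) — all W, so L
n=16: →15(L), so W
n=17: →15(L), so W
n=18: →17(W), 16(W), 13(W), 12(W) — all W, so L
n=19: →18(L), so W
n=20: →18(L), so W
n=21: →15(L), so W
n=22: →21(W), 20(W), 17(W), 16(W) — all W, so L
n=23: →22(L), so W
n=24: →22(L), so W
n=25: →24(W), 23(W), 20(W), 19(W) — all W, so L
n=26: →25(L), so W
n=27: →25(L), so W
n=28: →22(L), so W
n=29: →28(W), 27(W), 24(W), 23(W) — all W, so L
n=30: →29(L), so W
n=31: →29(L), so W
n=32: →31(W), 30(W), 27(W), 26(W) — all W, so L
n=33: →32(L), so W
n=34: →32(L), so W
n=35: →29(L), so W
The losing starting values of n are exactly the entries labelled L in this table (10 of them).

1, 4, 8, 11, 15, 18, 22, 25, 29, 32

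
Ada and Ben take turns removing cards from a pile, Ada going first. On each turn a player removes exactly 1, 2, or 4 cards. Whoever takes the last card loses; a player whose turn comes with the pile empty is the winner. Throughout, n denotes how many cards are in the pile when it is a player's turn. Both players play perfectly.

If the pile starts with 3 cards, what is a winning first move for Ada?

Remove 2, leaving 1.

Build the W/L table. Terminal = W. A non-terminal position is W if it has a move to some L; otherwise it is L.
n=0: no move; the opponent has just taken the last card and therefore loses → W
n=1: L (sole option 0(W) is W)
n=2: W (go to 1, an L position)
n=3: W (go to 1, an L position)
From 3, the L positions reachable in one move are: 1.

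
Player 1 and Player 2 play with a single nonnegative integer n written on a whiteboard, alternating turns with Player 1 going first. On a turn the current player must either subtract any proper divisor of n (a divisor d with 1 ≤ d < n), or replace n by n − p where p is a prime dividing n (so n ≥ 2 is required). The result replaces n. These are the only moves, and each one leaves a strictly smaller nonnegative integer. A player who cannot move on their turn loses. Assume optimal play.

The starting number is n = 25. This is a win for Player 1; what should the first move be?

Work bottom-up. With no move the player to move loses. Otherwise the position is W if at least one move leads to an L position for the opponent, and L if every move leads to a W.
n=0: no move → L
n=1: no move → L
n=2: W (go to 0, an L position)
n=3: W (go to 0, an L position)
n=4: L (options 2(W), 3(W) are all W)
n=5: W (go to 0, an L position)
n=6: W (go to 4, an L position)
n=7: W (go to 0, an L position)
n=8: W (go to 4, an L position)
n=9: L (options 6(W), 8(W) are all W)
n=10: W (go to 9, an L position)
n=11: W (go to 0, an L position)
n=12: W (go to 9, an L position)
n=13: W (go to 0, an L position)
n=14: L (options 7(W), 12(W), 13(W) are all W)
n=15: W (go to 14, an L position)
n=16: W (go to 14, an L position)
n=17: W (go to 0, an L position)
n=18: W (go to 9, an L position)
n=19: W (go to 0, an L position)
n=20: L (options 10(W), 15(W), 16(W), 18(W), 19(W) are all W)
n=21: W (go to 14, an L position)
n=22: W (go to 20, an L position)
n=23: W (go to 0, an L position)
n=24: W (go to 20, an L position)
n=25: W (go to 20, an L position)
From 25, the L positions reachable in one move are: 20.

Move to 20.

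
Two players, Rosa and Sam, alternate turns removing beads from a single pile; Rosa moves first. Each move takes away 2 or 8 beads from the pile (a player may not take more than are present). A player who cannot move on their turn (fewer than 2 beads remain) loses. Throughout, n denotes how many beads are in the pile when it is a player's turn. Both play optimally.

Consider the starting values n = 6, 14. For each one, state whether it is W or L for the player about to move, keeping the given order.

Classify positions by backward induction: terminal positions (no move available) are L. From any other position, the mover wins iff some move reaches an L.
n=0: no move → L
n=1: no move → L
n=2: W (go to 0, an L position)
n=3: W (go to 1, an L position)
n=4: L (sole option 2(W) is W)
n=5: L (sole option 3(W) is W)
n=6: W (go to 4, an L position)
n=7: W (go to 5, an L position)
n=8: W (go to 0, an L position)
n=9: W (go to 1, an L position)
n=10: L (options 8(W), 2(W) are all W)
n=11: L (options 9(W), 3(W) are all W)
n=12: W (go to 10, an L position)
n=13: W (go to 11, an L position)
n=14: L (options 12(W), 6(W) are all W)

6: W, 14: L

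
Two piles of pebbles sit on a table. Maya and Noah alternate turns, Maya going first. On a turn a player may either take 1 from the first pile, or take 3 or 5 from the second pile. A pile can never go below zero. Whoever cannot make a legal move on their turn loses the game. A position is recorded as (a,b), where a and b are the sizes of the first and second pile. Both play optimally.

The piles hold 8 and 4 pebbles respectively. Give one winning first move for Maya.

Move to (7,4).

Work bottom-up. With no move the player to move loses. Otherwise the position is W if at least one move leads to an L position for the opponent, and L if every move leads to a W.
No move ever increases a pile, so every position that can arise here has a ≤ 8 and b ≤ 4; it is enough to label the cells with 0 ≤ a ≤ 8 and 0 ≤ b ≤ 4.
Every move lowers a or b (never raises either), so fill the grid row by row in increasing a, and left to right within a row: each cell's successors are then already labelled.
      b=0  b=1  b=2  b=3  b=4
a=0:    L    L    L    W    W
a=1:    W    W    W    L    L
a=2:    L    L    L    W    W
a=3:    W    W    W    L    L
a=4:    L    L    L    W    W
a=5:    W    W    W    L    L
a=6:    L    L    L    W    W
a=7:    W    W    W    L    L
a=8:    L    L    L    W    W
Cells with no legal move (terminal, hence L): (0,0), (0,1), (0,2).
The remaining L cells, each justified by listing all of its moves:
(1,3): →(0,3)(W), (1,0)(W) — all W, so L
(1,4): →(0,4)(W), (1,1)(W) — all W, so L
(2,0): →(1,0)(W) only, which is W, so L
(2,1): →(1,1)(W) only, which is W, so L
(2,2): →(1,2)(W) only, which is W, so L
(3,3): →(2,3)(W), (3,0)(W) — all W, so L
(3,4): →(2,4)(W), (3,1)(W) — all W, so L
(4,0): →(3,0)(W) only, which is W, so L
(4,1): →(3,1)(W) only, which is W, so L
(4,2): →(3,2)(W) only, which is W, so L
(5,3): →(4,3)(W), (5,0)(W) — all W, so L
(5,4): →(4,4)(W), (5,1)(W) — all W, so L
(6,0): →(5,0)(W) only, which is W, so L
(6,1): →(5,1)(W) only, which is W, so L
(6,2): →(5,2)(W) only, which is W, so L
(7,3): →(6,3)(W), (7,0)(W) — all W, so L
(7,4): →(6,4)(W), (7,1)(W) — all W, so L
(8,0): →(7,0)(W) only, which is W, so L
(8,1): →(7,1)(W) only, which is W, so L
(8,2): →(7,2)(W) only, which is W, so L
Every other cell has at least one move into one of the L cells above, so it is W.
From (8,4), the L positions reachable in one move are: (7,4), (8,1). Any move reaching one of these is winning.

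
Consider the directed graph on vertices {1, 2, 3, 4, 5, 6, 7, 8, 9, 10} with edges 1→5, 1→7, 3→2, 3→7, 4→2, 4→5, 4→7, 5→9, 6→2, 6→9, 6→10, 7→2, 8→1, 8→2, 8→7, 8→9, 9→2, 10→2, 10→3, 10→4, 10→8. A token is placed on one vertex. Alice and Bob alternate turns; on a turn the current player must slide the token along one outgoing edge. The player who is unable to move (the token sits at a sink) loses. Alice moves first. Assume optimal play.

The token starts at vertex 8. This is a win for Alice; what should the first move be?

Use the standard recursion: the mover loses at a terminal position; elsewhere, the mover wins exactly when some move hands the opponent an L position.
Every edge goes from a vertex to one that appears earlier in the order 2, 7, 3, 9, 5, 1, 8, 4, 10, 6, so processing vertices in that order labels each vertex after all of its successors.
2: no outgoing edge → L
7: →2(L), so W
3: →2(L), so W
9: →2(L), so W
5: →9(W) only, which is W, so L
1: →5(L), so W
8: →2(L), so W
4: →5(L), so W
10: →2(L), so W
6: →2(L), so W
From 8, the L positions reachable in one move are: 2.

Move to 2.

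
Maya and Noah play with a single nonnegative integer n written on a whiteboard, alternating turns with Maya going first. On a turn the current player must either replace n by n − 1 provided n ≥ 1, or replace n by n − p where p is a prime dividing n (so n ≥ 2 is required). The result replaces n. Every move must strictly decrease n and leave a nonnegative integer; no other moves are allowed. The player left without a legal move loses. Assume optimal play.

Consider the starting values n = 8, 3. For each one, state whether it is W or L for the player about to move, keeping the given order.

Compute win/loss labels from the base case upward. A position with no move is L. Any other position is W if it can reach an L in one move, else L.
n=0: no move → L
n=1: can move to 0, which is L ⇒ W
n=2: can move to 0, which is L ⇒ W
n=3: can move to 0, which is L ⇒ W
n=4: moves to 2(W), 3(W); every one is W ⇒ L
n=5: can move to 0, which is L ⇒ W
n=6: can move to 4, which is L ⇒ W
n=7: can move to 0, which is L ⇒ W
n=8: moves to 6(W), 7(W); every one is W ⇒ L

8: L, 3: W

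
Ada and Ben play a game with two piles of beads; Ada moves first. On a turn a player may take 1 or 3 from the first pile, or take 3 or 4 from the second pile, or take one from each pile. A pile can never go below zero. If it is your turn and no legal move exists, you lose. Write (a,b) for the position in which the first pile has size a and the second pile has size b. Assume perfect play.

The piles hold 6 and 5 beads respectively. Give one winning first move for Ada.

Work bottom-up. With no move the player to move loses. Otherwise the position is W if at least one move leads to an L position for the opponent, and L if every move leads to a W.
No move ever increases a pile, so every position that can arise here has a ≤ 6 and b ≤ 5; it is enough to label the cells with 0 ≤ a ≤ 6 and 0 ≤ b ≤ 5.
Every move lowers a or b (never raises either), so fill the grid row by row in increasing a, and left to right within a row: each cell's successors are then already labelled.
      b=0  b=1  b=2  b=3  b=4  b=5
a=0:    L    L    L    W    W    W
a=1:    W    W    W    W    L    L
a=2:    L    L    L    W    W    W
a=3:    W    W    W    W    L    L
a=4:    L    L    L    W    W    W
a=5:    W    W    W    W    L    L
a=6:    L    L    L    W    W    W
Cells with no legal move (terminal, hence L): (0,0), (0,1), (0,2).
The remaining L cells, each justified by listing all of its moves:
(1,4): L (options (0,4)(W), (1,1)(W), (1,0)(W), (0,3)(W) are all W)
(1,5): L (options (0,5)(W), (1,2)(W), (1,1)(W), (0,4)(W) are all W)
(2,0): L (sole option (1,0)(W) is W)
(2,1): L (options (1,1)(W), (1,0)(W) are all W)
(2,2): L (options (1,2)(W), (1,1)(W) are all W)
(3,4): L (options (2,4)(W), (0,4)(W), (3,1)(W), (3,0)(W), (2,3)(W) are all W)
(3,5): L (options (2,5)(W), (0,5)(W), (3,2)(W), (3,1)(W), (2,4)(W) are all W)
(4,0): L (options (3,0)(W), (1,0)(W) are all W)
(4,1): L (options (3,1)(W), (1,1)(W), (3,0)(W) are all W)
(4,2): L (options (3,2)(W), (1,2)(W), (3,1)(W) are all W)
(5,4): L (options (4,4)(W), (2,4)(W), (5,1)(W), (5,0)(W), (4,3)(W) are all W)
(5,5): L (options (4,5)(W), (2,5)(W), (5,2)(W), (5,1)(W), (4,4)(W) are all W)
(6,0): L (options (5,0)(W), (3,0)(W) are all W)
(6,1): L (options (5,1)(W), (3,1)(W), (5,0)(W) are all W)
(6,2): L (options (5,2)(W), (3,2)(W), (5,1)(W) are all W)
Every other cell has at least one move into one of the L cells above, so it is W.
From (6,5), the L positions reachable in one move are: (5,5), (3,5), (6,2), (6,1), (5,4). Any move reaching one of these is winning.

Move to (5,5).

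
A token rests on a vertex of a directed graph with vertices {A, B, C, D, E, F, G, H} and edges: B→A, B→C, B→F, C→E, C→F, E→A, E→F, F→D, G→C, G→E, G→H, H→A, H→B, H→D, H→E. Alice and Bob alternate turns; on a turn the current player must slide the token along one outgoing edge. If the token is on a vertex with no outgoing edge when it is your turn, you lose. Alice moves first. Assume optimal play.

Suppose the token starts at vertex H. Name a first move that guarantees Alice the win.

Move to A.

Build the W/L table. Terminal = L. A non-terminal position is W if it has a move to some L; otherwise it is L.
Every edge goes from a vertex to one that appears earlier in the order D, A, F, E, C, B, H, G, so processing vertices in that order labels each vertex after all of its successors.
D: no outgoing edge → L
A: no outgoing edge → L
F: reaches L-position D → W
E: reaches L-position A → W
C: only reaches E(W), F(W), all W → L
B: reaches L-position C → W
H: reaches L-position A → W
G: reaches L-position C → W
From H, the L positions reachable in one move are: A, D. Any move reaching one of these is winning.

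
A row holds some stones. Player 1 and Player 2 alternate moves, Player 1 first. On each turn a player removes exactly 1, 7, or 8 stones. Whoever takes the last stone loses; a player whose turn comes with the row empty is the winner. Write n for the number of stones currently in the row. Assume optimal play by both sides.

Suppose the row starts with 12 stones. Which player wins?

Compute win/loss labels from the base case upward. A position with no move is W. Any other position is W if it can reach an L in one move, else L.
n=0: no move; the opponent has just taken the last stone and therefore loses → W
n=1: L (sole option 0(W) is W)
n=2: W (go to 1, an L position)
n=3: L (sole option 2(W) is W)
n=4: W (go to 3, an L position)
n=5: L (sole option 4(W) is W)
n=6: W (go to 5, an L position)
n=7: L (options 6(W), 0(W) are all W)
n=8: W (go to 7, an L position)
n=9: W (go to 1, an L position)
n=10: W (go to 3, an L position)
n=11: W (go to 3, an L position)
n=12: W (go to 5, an L position)
From 12 Player 1 can remove 7, leaving 5, reaching an L position.

Player 1 wins.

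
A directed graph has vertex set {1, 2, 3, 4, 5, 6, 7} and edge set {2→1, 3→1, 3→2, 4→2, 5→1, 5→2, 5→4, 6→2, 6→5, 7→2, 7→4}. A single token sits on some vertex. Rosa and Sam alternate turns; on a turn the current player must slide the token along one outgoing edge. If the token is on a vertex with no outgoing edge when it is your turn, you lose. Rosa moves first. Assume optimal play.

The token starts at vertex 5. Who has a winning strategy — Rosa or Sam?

Rosa wins.

Compute win/loss labels from the base case upward. A position with no move is L. Any other position is W if it can reach an L in one move, else L.
Every edge goes from a vertex to one that appears earlier in the order 1, 2, 4, 5, 3, 7, 6, so processing vertices in that order labels each vertex after all of its successors.
1: no outgoing edge → L
2: can move to 1, which is L ⇒ W
4: the only move is to 2(W), a W ⇒ L
5: can move to 4, which is L ⇒ W
3: can move to 1, which is L ⇒ W
7: can move to 4, which is L ⇒ W
6: moves to 5(W), 2(W); every one is W ⇒ L
The starting position 5 is W: Rosa should move to 4, handing over an L position.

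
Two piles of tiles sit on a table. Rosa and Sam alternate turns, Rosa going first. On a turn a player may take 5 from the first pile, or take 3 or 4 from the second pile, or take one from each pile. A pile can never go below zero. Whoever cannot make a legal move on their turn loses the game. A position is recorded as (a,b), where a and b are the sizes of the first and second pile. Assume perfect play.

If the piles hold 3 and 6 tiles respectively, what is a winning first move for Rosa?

Move to (3,2).

Build the W/L table. Terminal = L. A non-terminal position is W if it has a move to some L; otherwise it is L.
No move ever increases a pile, so every position that can arise here has a ≤ 3 and b ≤ 6; it is enough to label the cells with 0 ≤ a ≤ 3 and 0 ≤ b ≤ 6.
Every move lowers a or b (never raises either), so fill the grid row by row in increasing a, and left to right within a row: each cell's successors are then already labelled.
      b=0  b=1  b=2  b=3  b=4  b=5  b=6
a=0:    L    L    L    W    W    W    W
a=1:    L    W    W    W    W    L    L
a=2:    L    W    L    W    W    W    W
a=3:    L    W    L    W    W    W    W
Cells with no legal move (terminal, hence L): (0,0), (0,1), (0,2), (1,0), (2,0), (3,0).
The remaining L cells, each justified by listing all of its moves:
(1,5): only reaches (1,2)(W), (1,1)(W), (0,4)(W), all W → L
(1,6): only reaches (1,3)(W), (1,2)(W), (0,5)(W), all W → L
(2,2): only reaches (1,1)(W), which is W → L
(3,2): only reaches (2,1)(W), which is W → L
Every other cell has at least one move into one of the L cells above, so it is W.
From (3,6), the L positions reachable in one move are: (3,2).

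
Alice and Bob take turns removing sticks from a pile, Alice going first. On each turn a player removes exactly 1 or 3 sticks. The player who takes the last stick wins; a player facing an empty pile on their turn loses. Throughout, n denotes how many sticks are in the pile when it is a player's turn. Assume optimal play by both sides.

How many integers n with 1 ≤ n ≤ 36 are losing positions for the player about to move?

Use the standard recursion: the mover loses at a terminal position; elsewhere, the mover wins exactly when some move hands the opponent an L position.
n=0: no move → L
n=1: →0(L), so W
n=2: →1(W) only, which is W, so L
n=3: →2(L), so W
n=4: →3(W), 1(W) — all W, so L
n=5: →4(L), so W
n=6: →5(W), 3(W) — all W, so L
n=7: →6(L), so W
n=8: →7(W), 5(W) — all W, so L
n=9: →8(L), so W
n=10: →9(W), 7(W) — all W, so L
n=11: →10(L), so W
n=12: →11(W), 9(W) — all W, so L
n=13: →12(L), so W
n=14: →13(W), 11(W) — all W, so L
n=15: →14(L), so W
n=16: →15(W), 13(W) — all W, so L
n=17: →16(L), so W
n=18: →17(W), 15(W) — all W, so L
n=19: →18(L), so W
n=20: →19(W), 17(W) — all W, so L
n=21: →20(L), so W
n=22: →21(W), 19(W) — all W, so L
n=23: →22(L), so W
n=24: →23(W), 21(W) — all W, so L
n=25: →24(L), so W
n=26: →25(W), 23(W) — all W, so L
n=27: →26(L), so W
n=28: →27(W), 25(W) — all W, so L
n=29: →28(L), so W
n=30: →29(W), 27(W) — all W, so L
n=31: →30(L), so W
n=32: →31(W), 29(W) — all W, so L
n=33: →32(L), so W
n=34: →33(W), 31(W) — all W, so L
n=35: →34(L), so W
n=36: →35(W), 33(W) — all W, so L
L entries with 1 ≤ n ≤ 36 (n=0 is outside the asked range and is not counted): n = 2, 4, 6, 8, 10, 12, 14, 16, 18, 20, 22, 24, 26, 28, 30, 32, 34, 36; that makes 18.

18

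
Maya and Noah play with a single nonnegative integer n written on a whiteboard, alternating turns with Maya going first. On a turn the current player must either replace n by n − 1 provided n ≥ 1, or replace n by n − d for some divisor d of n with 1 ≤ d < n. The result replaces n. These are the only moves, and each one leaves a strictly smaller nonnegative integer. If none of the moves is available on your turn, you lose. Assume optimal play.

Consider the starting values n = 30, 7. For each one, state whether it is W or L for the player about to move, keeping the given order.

Classify positions by backward induction: terminal positions (no move available) are L. From any other position, the mover wins iff some move reaches an L.
n=0: no move → L
n=1: can move to 0, which is L ⇒ W
n=2: the only move is to 1(W), a W ⇒ L
n=3: can move to 2, which is L ⇒ W
n=4: can move to 2, which is L ⇒ W
n=5: the only move is to 4(W), a W ⇒ L
n=6: can move to 5, which is L ⇒ W
n=7: the only move is to 6(W), a W ⇒ L
n=8: can move to 7, which is L ⇒ W
n=9: moves to 6(W), 8(W); every one is W ⇒ L
n=10: can move to 5, which is L ⇒ W
n=11: the only move is to 10(W), a W ⇒ L
n=12: can move to 9, which is L ⇒ W
n=13: the only move is to 12(W), a W ⇒ L
n=14: can move to 7, which is L ⇒ W
n=15: moves to 10(W), 12(W), 14(W); every one is W ⇒ L
n=16: can move to 15, which is L ⇒ W
n=17: the only move is to 16(W), a W ⇒ L
n=18: can move to 9, which is L ⇒ W
n=19: the only move is to 18(W), a W ⇒ L
n=20: can move to 15, which is L ⇒ W
n=21: moves to 14(W), 18(W), 20(W); every one is W ⇒ L
n=22: can move to 11, which is L ⇒ W
n=23: the only move is to 22(W), a W ⇒ L
n=24: can move to 21, which is L ⇒ W
n=25: moves to 20(W), 24(W); every one is W ⇒ L
n=26: can move to 13, which is L ⇒ W
n=27: moves to 18(W), 24(W), 26(W); every one is W ⇒ L
n=28: can move to 21, which is L ⇒ W
n=29: the only move is to 28(W), a W ⇒ L
n=30: can move to 15, which is L ⇒ W

30: W, 7: L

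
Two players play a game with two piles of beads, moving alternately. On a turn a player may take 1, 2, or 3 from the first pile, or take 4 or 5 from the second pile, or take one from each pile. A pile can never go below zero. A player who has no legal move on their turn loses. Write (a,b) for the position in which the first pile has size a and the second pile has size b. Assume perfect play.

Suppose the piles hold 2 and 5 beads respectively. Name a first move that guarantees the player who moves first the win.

Move to (1,5).

Build the W/L table. Terminal = L. A non-terminal position is W if it has a move to some L; otherwise it is L.
No move ever increases a pile, so every position that can arise here has a ≤ 2 and b ≤ 5; it is enough to label the cells with 0 ≤ a ≤ 2 and 0 ≤ b ≤ 5.
Every move lowers a or b (never raises either), so fill the grid row by row in increasing a, and left to right within a row: each cell's successors are then already labelled.
      b=0  b=1  b=2  b=3  b=4  b=5
a=0:    L    L    L    L    W    W
a=1:    W    W    W    W    W    L
a=2:    W    W    W    W    L    W
Cells with no legal move (terminal, hence L): (0,0), (0,1), (0,2), (0,3).
The remaining L cells, each justified by listing all of its moves:
(1,5): →(0,5)(W), (1,1)(W), (1,0)(W), (0,4)(W) — all W, so L
(2,4): →(1,4)(W), (0,4)(W), (2,0)(W), (1,3)(W) — all W, so L
Every other cell has at least one move into one of the L cells above, so it is W.
From (2,5), the L positions reachable in one move are: (1,5).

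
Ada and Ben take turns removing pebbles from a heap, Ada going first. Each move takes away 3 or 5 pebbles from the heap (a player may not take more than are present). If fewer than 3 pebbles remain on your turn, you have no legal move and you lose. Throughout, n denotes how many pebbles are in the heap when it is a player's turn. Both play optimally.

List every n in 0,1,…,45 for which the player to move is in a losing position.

0, 1, 2, 8, 9, 10, 16, 17, 18, 24, 25, 26, 32, 33, 34, 40, 41, 42

Work bottom-up. With no move the player to move loses. Otherwise the position is W if at least one move leads to an L position for the opponent, and L if every move leads to a W.
n=0: no move → L
n=1: no move → L
n=2: no move → L
n=3: W (go to 0, an L position)
n=4: W (go to 1, an L position)
n=5: W (go to 2, an L position)
n=6: W (go to 1, an L position)
n=7: W (go to 2, an L position)
n=8: L (options 5(W), 3(W) are all W)
n=9: L (options 6(W), 4(W) are all W)
n=10: L (options 7(W), 5(W) are all W)
n=11: W (go to 8, an L position)
n=12: W (go to 9, an L position)
n=13: W (go to 10, an L position)
n=14: W (go to 9, an L position)
n=15: W (go to 10, an L position)
n=16: L (options 13(W), 11(W) are all W)
n=17: L (options 14(W), 12(W) are all W)
n=18: L (options 15(W), 13(W) are all W)
n=19: W (go to 16, an L position)
n=20: W (go to 17, an L position)
n=21: W (go to 18, an L position)
n=22: W (go to 17, an L position)
n=23: W (go to 18, an L position)
n=24: L (options 21(W), 19(W) are all W)
n=25: L (options 22(W), 20(W) are all W)
n=26: L (options 23(W), 21(W) are all W)
n=27: W (go to 24, an L position)
n=28: W (go to 25, an L position)
n=29: W (go to 26, an L position)
n=30: W (go to 25, an L position)
n=31: W (go to 26, an L position)
n=32: L (options 29(W), 27(W) are all W)
n=33: L (options 30(W), 28(W) are all W)
n=34: L (options 31(W), 29(W) are all W)
n=35: W (go to 32, an L position)
n=36: W (go to 33, an L position)
n=37: W (go to 34, an L position)
n=38: W (go to 33, an L position)
n=39: W (go to 34, an L position)
n=40: L (options 37(W), 35(W) are all W)
n=41: L (options 38(W), 36(W) are all W)
n=42: L (options 39(W), 37(W) are all W)
n=43: W (go to 40, an L position)
n=44: W (go to 41, an L position)
n=45: W (go to 42, an L position)
Reading off the rows marked L gives the requested list; there are 18 such values of n.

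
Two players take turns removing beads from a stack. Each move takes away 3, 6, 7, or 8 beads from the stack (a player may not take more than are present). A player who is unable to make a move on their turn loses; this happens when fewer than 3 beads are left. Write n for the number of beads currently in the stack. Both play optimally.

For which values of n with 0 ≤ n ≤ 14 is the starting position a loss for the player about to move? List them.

0, 1, 2, 11, 12, 13

Classify positions by backward induction: terminal positions (no move available) are L. From any other position, the mover wins iff some move reaches an L.
n=0: no move → L
n=1: no move → L
n=2: no move → L
n=3: →0(L), so W
n=4: →1(L), so W
n=5: →2(L), so W
n=6: →0(L), so W
n=7: →1(L), so W
n=8: →2(L), so W
n=9: →2(L), so W
n=10: →2(L), so W
n=11: →8(W), 5(W), 4(W), 3(W) — all W, so L
n=12: →9(W), 6(W), 5(W), 4(W) — all W, so L
n=13: →10(W), 7(W), 6(W), 5(W) — all W, so L
n=14: →11(L), so W
Reading off the rows marked L gives the requested list; there are 6 such values of n.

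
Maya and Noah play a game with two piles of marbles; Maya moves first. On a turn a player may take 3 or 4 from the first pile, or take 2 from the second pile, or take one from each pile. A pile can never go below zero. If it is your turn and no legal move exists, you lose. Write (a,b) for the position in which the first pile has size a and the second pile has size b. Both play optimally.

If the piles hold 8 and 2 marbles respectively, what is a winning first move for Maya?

Positions with no move are L. A position that does have a move is losing for the player to move precisely when every available move leads to a winning position for the opponent. Fill in the labels:
No move ever increases a pile, so every position that can arise here has a ≤ 8 and b ≤ 2; it is enough to label the cells with 0 ≤ a ≤ 8 and 0 ≤ b ≤ 2.
Every move lowers a or b (never raises either), so fill the grid row by row in increasing a, and left to right within a row: each cell's successors are then already labelled.
      b=0  b=1  b=2
a=0:    L    L    W
a=1:    L    W    W
a=2:    L    W    W
a=3:    W    W    L
a=4:    W    W    L
a=5:    W    L    L
a=6:    W    L    W
a=7:    L    L    W
a=8:    L    W    W
Cells with no legal move (terminal, hence L): (0,0), (0,1), (1,0), (2,0).
The remaining L cells, each justified by listing all of its moves:
(3,2): only reaches (0,2)(W), (3,0)(W), (2,1)(W), all W → L
(4,2): only reaches (1,2)(W), (0,2)(W), (4,0)(W), (3,1)(W), all W → L
(5,1): only reaches (2,1)(W), (1,1)(W), (4,0)(W), all W → L
(5,2): only reaches (2,2)(W), (1,2)(W), (5,0)(W), (4,1)(W), all W → L
(6,1): only reaches (3,1)(W), (2,1)(W), (5,0)(W), all W → L
(7,0): only reaches (4,0)(W), (3,0)(W), all W → L
(7,1): only reaches (4,1)(W), (3,1)(W), (6,0)(W), all W → L
(8,0): only reaches (5,0)(W), (4,0)(W), all W → L
Every other cell has at least one move into one of the L cells above, so it is W.
From (8,2), the L positions reachable in one move are: (5,2), (4,2), (8,0), (7,1). Any move reaching one of these is winning.

Move to (5,2).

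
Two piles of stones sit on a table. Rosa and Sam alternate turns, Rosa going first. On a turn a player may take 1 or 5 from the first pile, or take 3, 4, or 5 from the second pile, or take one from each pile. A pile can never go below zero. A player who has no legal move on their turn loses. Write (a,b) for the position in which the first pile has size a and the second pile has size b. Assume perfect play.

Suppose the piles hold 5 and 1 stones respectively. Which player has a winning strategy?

Rosa wins.

Use the standard recursion: the mover loses at a terminal position; elsewhere, the mover wins exactly when some move hands the opponent an L position.
No move ever increases a pile, so every position that can arise here has a ≤ 5 and b ≤ 1; it is enough to label the cells with 0 ≤ a ≤ 5 and 0 ≤ b ≤ 1.
Every move lowers a or b (never raises either), so fill the grid row by row in increasing a, and left to right within a row: each cell's successors are then already labelled.
      b=0  b=1
a=0:    L    L
a=1:    W    W
a=2:    L    L
a=3:    W    W
a=4:    L    L
a=5:    W    W
Cells with no legal move (terminal, hence L): (0,0), (0,1).
The remaining L cells, each justified by listing all of its moves:
(2,0): L (sole option (1,0)(W) is W)
(2,1): L (options (1,1)(W), (1,0)(W) are all W)
(4,0): L (sole option (3,0)(W) is W)
(4,1): L (options (3,1)(W), (3,0)(W) are all W)
Every other cell has at least one move into one of the L cells above, so it is W.
The starting position (5,1) is W: Rosa should move to (4,1), handing over an L position.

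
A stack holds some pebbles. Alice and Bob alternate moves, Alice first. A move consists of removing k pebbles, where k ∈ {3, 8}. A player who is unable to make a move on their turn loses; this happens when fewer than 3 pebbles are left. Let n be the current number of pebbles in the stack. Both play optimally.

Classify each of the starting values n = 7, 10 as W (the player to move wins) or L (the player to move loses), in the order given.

Positions with no move are L. A position that does have a move is losing for the player to move precisely when every available move leads to a winning position for the opponent. Fill in the labels:
n=0: no move → L
n=1: no move → L
n=2: no move → L
n=3: can move to 0, which is L ⇒ W
n=4: can move to 1, which is L ⇒ W
n=5: can move to 2, which is L ⇒ W
n=6: the only move is to 3(W), a W ⇒ L
n=7: the only move is to 4(W), a W ⇒ L
n=8: can move to 0, which is L ⇒ W
n=9: can move to 6, which is L ⇒ W
n=10: can move to 7, which is L ⇒ W

7: L, 10: W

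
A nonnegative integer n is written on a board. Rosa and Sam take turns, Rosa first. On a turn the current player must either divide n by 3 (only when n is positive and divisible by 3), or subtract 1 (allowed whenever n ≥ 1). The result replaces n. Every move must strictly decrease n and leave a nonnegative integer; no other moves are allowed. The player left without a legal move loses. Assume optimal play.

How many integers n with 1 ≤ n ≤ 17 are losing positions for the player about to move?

8

Classify positions by backward induction: terminal positions (no move available) are L. From any other position, the mover wins iff some move reaches an L.
n=0: no move → L
n=1: can move to 0, which is L ⇒ W
n=2: the only move is to 1(W), a W ⇒ L
n=3: can move to 2, which is L ⇒ W
n=4: the only move is to 3(W), a W ⇒ L
n=5: can move to 4, which is L ⇒ W
n=6: can move to 2, which is L ⇒ W
n=7: the only move is to 6(W), a W ⇒ L
n=8: can move to 7, which is L ⇒ W
n=9: moves to 3(W), 8(W); every one is W ⇒ L
n=10: can move to 9, which is L ⇒ W
n=11: the only move is to 10(W), a W ⇒ L
n=12: can move to 4, which is L ⇒ W
n=13: the only move is to 12(W), a W ⇒ L
n=14: can move to 13, which is L ⇒ W
n=15: moves to 5(W), 14(W); every one is W ⇒ L
n=16: can move to 15, which is L ⇒ W
n=17: the only move is to 16(W), a W ⇒ L
L entries with 1 ≤ n ≤ 17 (n=0 is outside the asked range and is not counted): n = 2, 4, 7, 9, 11, 13, 15, 17; that makes 8.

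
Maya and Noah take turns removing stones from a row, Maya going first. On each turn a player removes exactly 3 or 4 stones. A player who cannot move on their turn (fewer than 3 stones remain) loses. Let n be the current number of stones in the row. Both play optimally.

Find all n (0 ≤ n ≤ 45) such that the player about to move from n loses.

0, 1, 2, 7, 8, 9, 14, 15, 16, 21, 22, 23, 28, 29, 30, 35, 36, 37, 42, 43, 44

Positions with no move are L. A position that does have a move is losing for the player to move precisely when every available move leads to a winning position for the opponent. Fill in the labels:
n=0: no move → L
n=1: no move → L
n=2: no move → L
n=3: →0(L), so W
n=4: →1(L), so W
n=5: →2(L), so W
n=6: →2(L), so W
n=7: →4(W), 3(W) — all W, so L
n=8: →5(W), 4(W) — all W, so L
n=9: →6(W), 5(W) — all W, so L
n=10: →7(L), so W
n=11: →8(L), so W
n=12: →9(L), so W
n=13: →9(L), so W
n=14: →11(W), 10(W) — all W, so L
n=15: →12(W), 11(W) — all W, so L
n=16: →13(W), 12(W) — all W, so L
n=17: →14(L), so W
n=18: →15(L), so W
n=19: →16(L), so W
n=20: →16(L), so W
n=21: →18(W), 17(W) — all W, so L
n=22: →19(W), 18(W) — all W, so L
n=23: →20(W), 19(W) — all W, so L
n=24: →21(L), so W
n=25: →22(L), so W
n=26: →23(L), so W
n=27: →23(L), so W
n=28: →25(W), 24(W) — all W, so L
n=29: →26(W), 25(W) — all W, so L
n=30: →27(W), 26(W) — all W, so L
n=31: →28(L), so W
n=32: →29(L), so W
n=33: →30(L), so W
n=34: →30(L), so W
n=35: →32(W), 31(W) — all W, so L
n=36: →33(W), 32(W) — all W, so L
n=37: →34(W), 33(W) — all W, so L
n=38: →35(L), so W
n=39: →36(L), so W
n=40: →37(L), so W
n=41: →37(L), so W
n=42: →39(W), 38(W) — all W, so L
n=43: →40(W), 39(W) — all W, so L
n=44: →41(W), 40(W) — all W, so L
n=45: →42(L), so W
Reading off the rows marked L gives the requested list; there are 21 such values of n.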